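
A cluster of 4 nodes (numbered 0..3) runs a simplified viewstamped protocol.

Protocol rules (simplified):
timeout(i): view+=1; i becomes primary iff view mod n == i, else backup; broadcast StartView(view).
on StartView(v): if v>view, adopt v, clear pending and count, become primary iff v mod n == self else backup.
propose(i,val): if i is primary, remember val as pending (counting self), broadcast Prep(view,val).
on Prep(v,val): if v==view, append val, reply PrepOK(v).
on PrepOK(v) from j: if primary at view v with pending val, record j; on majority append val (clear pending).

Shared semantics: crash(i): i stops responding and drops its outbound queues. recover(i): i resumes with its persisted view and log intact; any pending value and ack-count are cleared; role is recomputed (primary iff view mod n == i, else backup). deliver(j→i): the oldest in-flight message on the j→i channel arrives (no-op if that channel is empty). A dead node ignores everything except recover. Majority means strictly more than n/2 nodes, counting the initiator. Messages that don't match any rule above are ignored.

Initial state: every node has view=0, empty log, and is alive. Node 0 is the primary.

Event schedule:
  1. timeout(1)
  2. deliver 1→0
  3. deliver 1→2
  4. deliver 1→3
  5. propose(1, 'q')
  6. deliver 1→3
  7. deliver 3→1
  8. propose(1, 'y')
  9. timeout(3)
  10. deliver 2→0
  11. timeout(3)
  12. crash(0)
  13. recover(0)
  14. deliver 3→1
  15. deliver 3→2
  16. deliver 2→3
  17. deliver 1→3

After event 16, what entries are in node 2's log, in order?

e1 timeout(1): 1[prim,v=1,-]
e2 deliver 1→0: 0[back,v=1,-]
e3 deliver 1→2: 2[back,v=1,-]
e4 deliver 1→3: 3[back,v=1,-]
e5 propose(1,'q'): ·
e6 deliver 1→3: 3[back,v=1,q]
e7 deliver 3→1: ·
e8 propose(1,'y'): ·
e9 timeout(3): 3[back,v=2,q]
e10 deliver 2→0: ·
e11 timeout(3): 3[prim,v=3,q]
e12 crash(0): 0[✗back,v=1,-]
e13 recover(0): 0[back,v=1,-]
e14 deliver 3→1: 1[back,v=2,-]
e15 deliver 3→2: 2[prim,v=2,-]
e16 deliver 2→3: ·

empty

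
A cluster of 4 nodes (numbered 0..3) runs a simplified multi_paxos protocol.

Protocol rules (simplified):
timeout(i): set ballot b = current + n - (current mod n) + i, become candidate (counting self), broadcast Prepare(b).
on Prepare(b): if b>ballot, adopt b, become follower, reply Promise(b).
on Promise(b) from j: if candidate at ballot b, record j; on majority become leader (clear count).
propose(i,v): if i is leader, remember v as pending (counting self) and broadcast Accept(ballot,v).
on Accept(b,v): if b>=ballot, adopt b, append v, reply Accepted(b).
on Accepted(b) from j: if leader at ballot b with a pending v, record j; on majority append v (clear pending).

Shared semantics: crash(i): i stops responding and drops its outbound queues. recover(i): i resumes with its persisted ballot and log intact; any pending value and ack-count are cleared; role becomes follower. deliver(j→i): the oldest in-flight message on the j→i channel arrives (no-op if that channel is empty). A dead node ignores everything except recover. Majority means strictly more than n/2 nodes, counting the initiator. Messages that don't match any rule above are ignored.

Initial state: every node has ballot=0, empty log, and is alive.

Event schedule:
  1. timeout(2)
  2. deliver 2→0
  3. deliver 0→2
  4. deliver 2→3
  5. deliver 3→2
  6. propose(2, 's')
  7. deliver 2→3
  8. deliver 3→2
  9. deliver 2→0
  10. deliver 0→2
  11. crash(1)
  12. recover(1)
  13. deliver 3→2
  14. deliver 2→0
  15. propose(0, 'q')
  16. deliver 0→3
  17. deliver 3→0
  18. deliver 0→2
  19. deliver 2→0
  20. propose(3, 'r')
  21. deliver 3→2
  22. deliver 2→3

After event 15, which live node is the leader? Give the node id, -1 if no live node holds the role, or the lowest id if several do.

1. timeout(2):  <2:cand b6 ->
2. deliver 2→0:  <0:foll b6 ->
3. deliver 0→2:  nop
4. deliver 2→3:  <3:foll b6 ->
5. deliver 3→2:  <2:lead b6 ->
6. propose(2,'s'):  nop
7. deliver 2→3:  <3:foll b6 s>
8. deliver 3→2:  nop
9. deliver 2→0:  <0:foll b6 s>
10. deliver 0→2:  <2:lead b6 s>
11. crash(1):  <1:✗foll b0 ->
12. recover(1):  <1:foll b0 ->
13. deliver 3→2:  nop
14. deliver 2→0:  nop
15. propose(0,'q'):  nop

2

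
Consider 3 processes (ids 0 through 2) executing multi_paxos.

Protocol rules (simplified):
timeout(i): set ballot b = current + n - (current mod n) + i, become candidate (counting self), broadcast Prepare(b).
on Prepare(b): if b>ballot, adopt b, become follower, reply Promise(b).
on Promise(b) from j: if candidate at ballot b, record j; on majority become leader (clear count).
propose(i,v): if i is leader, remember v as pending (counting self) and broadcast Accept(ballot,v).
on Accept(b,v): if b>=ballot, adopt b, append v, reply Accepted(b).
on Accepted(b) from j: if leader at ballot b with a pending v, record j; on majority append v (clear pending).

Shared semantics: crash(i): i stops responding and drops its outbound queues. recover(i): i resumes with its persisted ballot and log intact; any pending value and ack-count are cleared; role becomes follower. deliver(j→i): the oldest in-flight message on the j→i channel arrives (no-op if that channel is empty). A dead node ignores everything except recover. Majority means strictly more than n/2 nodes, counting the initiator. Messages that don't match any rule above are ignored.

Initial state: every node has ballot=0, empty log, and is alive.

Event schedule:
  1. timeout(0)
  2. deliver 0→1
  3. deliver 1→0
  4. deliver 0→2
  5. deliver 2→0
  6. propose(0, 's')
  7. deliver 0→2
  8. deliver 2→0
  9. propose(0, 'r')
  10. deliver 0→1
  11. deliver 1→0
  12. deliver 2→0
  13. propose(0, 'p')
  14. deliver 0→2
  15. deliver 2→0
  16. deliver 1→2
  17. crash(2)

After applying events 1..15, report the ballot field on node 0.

e1 timeout(0): 0[cand,b=3,-]
e2 deliver 0→1: 1[foll,b=3,-]
e3 deliver 1→0: 0[lead,b=3,-]
e4 deliver 0→2: 2[foll,b=3,-]
e5 deliver 2→0: ·
e6 propose(0,'s'): ·
e7 deliver 0→2: 2[foll,b=3,s]
e8 deliver 2→0: 0[lead,b=3,s]
e9 propose(0,'r'): ·
e10 deliver 0→1: 1[foll,b=3,s]
e11 deliver 1→0: 0[lead,b=3,s,r]
e12 deliver 2→0: ·
e13 propose(0,'p'): ·
e14 deliver 0→2: 2[foll,b=3,s,r]
e15 deliver 2→0: 0[lead,b=3,s,r,p]

3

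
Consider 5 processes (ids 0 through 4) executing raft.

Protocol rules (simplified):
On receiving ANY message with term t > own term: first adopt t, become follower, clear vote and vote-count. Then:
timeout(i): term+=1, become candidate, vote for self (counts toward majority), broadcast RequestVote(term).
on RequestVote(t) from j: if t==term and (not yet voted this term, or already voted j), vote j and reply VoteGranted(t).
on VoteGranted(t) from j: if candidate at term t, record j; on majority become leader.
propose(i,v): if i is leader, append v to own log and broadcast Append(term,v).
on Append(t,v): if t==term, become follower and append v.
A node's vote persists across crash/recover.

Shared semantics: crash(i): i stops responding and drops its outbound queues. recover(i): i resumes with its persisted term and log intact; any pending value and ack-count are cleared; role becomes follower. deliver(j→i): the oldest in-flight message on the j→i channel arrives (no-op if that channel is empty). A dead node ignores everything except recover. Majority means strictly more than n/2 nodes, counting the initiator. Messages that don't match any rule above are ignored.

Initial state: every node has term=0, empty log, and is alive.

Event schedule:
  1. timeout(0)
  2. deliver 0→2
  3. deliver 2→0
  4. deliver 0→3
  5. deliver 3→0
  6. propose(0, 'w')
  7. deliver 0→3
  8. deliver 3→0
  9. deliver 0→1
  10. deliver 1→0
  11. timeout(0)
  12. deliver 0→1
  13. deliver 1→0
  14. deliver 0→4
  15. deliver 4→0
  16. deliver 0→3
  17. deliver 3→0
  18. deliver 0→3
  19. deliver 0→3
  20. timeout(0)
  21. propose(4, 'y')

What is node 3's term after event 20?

e1 timeout(0): 0[cand,t=1,-]
e2 deliver 0→2: 2[foll,t=1,-]
e3 deliver 2→0: ·
e4 deliver 0→3: 3[foll,t=1,-]
e5 deliver 3→0: 0[lead,t=1,-]
e6 propose(0,'w'): 0[lead,t=1,w]
e7 deliver 0→3: 3[foll,t=1,w]
e8 deliver 3→0: ·
e9 deliver 0→1: 1[foll,t=1,-]
e10 deliver 1→0: ·
e11 timeout(0): 0[cand,t=2,w]
e12 deliver 0→1: 1[foll,t=1,w]
e13 deliver 1→0: ·
e14 deliver 0→4: 4[foll,t=1,-]
e15 deliver 4→0: ·
e16 deliver 0→3: 3[foll,t=2,w]
e17 deliver 3→0: ·
e18 deliver 0→3: ·
e19 deliver 0→3: ·
e20 timeout(0): 0[cand,t=3,w]

2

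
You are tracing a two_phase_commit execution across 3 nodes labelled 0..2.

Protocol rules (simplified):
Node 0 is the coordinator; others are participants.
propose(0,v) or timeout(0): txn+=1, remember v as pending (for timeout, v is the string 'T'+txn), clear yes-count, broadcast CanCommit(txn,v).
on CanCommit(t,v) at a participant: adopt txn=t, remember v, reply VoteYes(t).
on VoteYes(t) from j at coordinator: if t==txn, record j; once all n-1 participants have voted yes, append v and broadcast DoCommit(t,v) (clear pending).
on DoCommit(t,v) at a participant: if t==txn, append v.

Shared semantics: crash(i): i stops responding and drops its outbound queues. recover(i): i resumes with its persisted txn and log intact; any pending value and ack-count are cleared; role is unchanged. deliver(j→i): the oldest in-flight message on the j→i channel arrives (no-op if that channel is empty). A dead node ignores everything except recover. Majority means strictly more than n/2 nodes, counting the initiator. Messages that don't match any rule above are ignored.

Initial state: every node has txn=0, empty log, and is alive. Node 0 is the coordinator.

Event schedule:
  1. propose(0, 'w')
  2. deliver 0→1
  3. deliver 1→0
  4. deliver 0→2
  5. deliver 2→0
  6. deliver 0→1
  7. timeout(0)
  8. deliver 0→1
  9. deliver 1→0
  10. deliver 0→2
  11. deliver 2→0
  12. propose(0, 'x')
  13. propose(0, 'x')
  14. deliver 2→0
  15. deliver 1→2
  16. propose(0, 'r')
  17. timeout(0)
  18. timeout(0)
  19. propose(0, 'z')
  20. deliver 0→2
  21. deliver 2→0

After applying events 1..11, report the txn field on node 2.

after 1 — propose(0,'w'): n0:coor/t1/[-]
after 2 — deliver 0→1: n1:part/t1/[-]
after 3 — deliver 1→0: ·
after 4 — deliver 0→2: n2:part/t1/[-]
after 5 — deliver 2→0: n0:coor/t1/[w]
after 6 — deliver 0→1: n1:part/t1/[w]
after 7 — timeout(0): n0:coor/t2/[w]
after 8 — deliver 0→1: n1:part/t2/[w]
after 9 — deliver 1→0: ·
after 10 — deliver 0→2: n2:part/t1/[w]
after 11 — deliver 2→0: ·

1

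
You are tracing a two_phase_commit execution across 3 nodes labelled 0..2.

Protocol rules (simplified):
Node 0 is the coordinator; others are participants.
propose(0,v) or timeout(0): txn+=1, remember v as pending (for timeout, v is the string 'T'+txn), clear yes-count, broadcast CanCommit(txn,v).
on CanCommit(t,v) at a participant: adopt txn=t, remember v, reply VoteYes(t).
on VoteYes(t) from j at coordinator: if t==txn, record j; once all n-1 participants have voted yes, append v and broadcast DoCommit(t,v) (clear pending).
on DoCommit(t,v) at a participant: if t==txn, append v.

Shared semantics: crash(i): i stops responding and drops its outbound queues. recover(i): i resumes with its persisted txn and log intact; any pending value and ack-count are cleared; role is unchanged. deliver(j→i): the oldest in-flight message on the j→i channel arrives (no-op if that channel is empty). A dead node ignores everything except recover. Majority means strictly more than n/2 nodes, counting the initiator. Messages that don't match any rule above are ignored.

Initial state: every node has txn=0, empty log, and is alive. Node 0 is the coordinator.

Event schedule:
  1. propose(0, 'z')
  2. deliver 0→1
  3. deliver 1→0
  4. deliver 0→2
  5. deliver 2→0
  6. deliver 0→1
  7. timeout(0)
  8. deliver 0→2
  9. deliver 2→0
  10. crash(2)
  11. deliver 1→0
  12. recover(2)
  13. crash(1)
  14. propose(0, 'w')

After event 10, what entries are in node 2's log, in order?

[1] propose(0,'z') → N0(coor t1 [-])
[2] deliver 0→1 → N1(part t1 [-])
[3] deliver 1→0 → ∅
[4] deliver 0→2 → N2(part t1 [-])
[5] deliver 2→0 → N0(coor t1 [z])
[6] deliver 0→1 → N1(part t1 [z])
[7] timeout(0) → N0(coor t2 [z])
[8] deliver 0→2 → N2(part t1 [z])
[9] deliver 2→0 → ∅
[10] crash(2) → N2(✗part t1 [z])

z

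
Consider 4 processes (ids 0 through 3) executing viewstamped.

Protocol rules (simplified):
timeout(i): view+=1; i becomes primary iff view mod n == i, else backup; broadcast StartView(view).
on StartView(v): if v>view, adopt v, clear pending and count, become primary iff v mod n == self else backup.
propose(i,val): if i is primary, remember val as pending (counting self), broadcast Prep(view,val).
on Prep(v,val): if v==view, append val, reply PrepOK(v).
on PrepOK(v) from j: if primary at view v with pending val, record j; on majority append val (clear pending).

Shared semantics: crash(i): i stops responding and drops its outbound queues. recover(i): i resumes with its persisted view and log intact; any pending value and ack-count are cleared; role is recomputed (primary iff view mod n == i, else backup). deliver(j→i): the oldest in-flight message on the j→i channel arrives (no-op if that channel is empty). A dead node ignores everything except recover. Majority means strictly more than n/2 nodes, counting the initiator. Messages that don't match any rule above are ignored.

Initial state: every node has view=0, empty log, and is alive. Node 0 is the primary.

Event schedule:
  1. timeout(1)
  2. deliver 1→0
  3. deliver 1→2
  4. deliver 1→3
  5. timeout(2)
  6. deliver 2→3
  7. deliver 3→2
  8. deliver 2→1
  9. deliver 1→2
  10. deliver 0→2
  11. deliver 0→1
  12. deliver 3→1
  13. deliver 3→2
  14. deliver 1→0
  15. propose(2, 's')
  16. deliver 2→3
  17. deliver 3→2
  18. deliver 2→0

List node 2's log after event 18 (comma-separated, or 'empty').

step 1 timeout(1): 1={prim,v=1,log=-}
step 2 deliver 1→0: 0={back,v=1,log=-}
step 3 deliver 1→2: 2={back,v=1,log=-}
step 4 deliver 1→3: 3={back,v=1,log=-}
step 5 timeout(2): 2={prim,v=2,log=-}
step 6 deliver 2→3: 3={back,v=2,log=-}
step 7 deliver 3→2: —
step 8 deliver 2→1: 1={back,v=2,log=-}
step 9 deliver 1→2: —
step 10 deliver 0→2: —
step 11 deliver 0→1: —
step 12 deliver 3→1: —
step 13 deliver 3→2: —
step 14 deliver 1→0: —
step 15 propose(2,'s'): —
step 16 deliver 2→3: 3={back,v=2,log=s}
step 17 deliver 3→2: —
step 18 deliver 2→0: 0={back,v=2,log=-}

empty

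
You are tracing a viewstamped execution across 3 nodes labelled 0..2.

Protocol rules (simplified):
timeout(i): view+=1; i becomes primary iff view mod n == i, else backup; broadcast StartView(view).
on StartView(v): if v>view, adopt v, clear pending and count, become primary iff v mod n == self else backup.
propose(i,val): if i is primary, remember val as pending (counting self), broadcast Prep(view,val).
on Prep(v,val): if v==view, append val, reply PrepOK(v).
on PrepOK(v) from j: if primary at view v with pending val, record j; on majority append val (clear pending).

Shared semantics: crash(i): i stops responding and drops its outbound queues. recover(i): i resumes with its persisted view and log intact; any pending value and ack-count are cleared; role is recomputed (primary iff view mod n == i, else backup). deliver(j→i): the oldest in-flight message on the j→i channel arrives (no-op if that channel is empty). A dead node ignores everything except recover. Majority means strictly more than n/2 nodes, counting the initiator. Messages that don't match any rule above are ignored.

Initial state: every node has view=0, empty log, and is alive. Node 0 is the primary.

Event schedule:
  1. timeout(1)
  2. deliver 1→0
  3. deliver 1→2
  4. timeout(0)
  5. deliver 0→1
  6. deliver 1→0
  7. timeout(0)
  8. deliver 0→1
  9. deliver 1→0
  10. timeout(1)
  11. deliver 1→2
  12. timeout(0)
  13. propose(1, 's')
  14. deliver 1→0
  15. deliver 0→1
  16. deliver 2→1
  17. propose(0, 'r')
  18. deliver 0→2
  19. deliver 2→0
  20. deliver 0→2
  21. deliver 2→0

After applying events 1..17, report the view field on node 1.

4

e1 timeout(1): 1[prim,v=1,-]
e2 deliver 1→0: 0[back,v=1,-]
e3 deliver 1→2: 2[back,v=1,-]
e4 timeout(0): 0[back,v=2,-]
e5 deliver 0→1: 1[back,v=2,-]
e6 deliver 1→0: ·
e7 timeout(0): 0[prim,v=3,-]
e8 deliver 0→1: 1[back,v=3,-]
e9 deliver 1→0: ·
e10 timeout(1): 1[prim,v=4,-]
e11 deliver 1→2: 2[back,v=4,-]
e12 timeout(0): 0[back,v=4,-]
e13 propose(1,'s'): ·
e14 deliver 1→0: ·
e15 deliver 0→1: ·
e16 deliver 2→1: ·
e17 propose(0,'r'): ·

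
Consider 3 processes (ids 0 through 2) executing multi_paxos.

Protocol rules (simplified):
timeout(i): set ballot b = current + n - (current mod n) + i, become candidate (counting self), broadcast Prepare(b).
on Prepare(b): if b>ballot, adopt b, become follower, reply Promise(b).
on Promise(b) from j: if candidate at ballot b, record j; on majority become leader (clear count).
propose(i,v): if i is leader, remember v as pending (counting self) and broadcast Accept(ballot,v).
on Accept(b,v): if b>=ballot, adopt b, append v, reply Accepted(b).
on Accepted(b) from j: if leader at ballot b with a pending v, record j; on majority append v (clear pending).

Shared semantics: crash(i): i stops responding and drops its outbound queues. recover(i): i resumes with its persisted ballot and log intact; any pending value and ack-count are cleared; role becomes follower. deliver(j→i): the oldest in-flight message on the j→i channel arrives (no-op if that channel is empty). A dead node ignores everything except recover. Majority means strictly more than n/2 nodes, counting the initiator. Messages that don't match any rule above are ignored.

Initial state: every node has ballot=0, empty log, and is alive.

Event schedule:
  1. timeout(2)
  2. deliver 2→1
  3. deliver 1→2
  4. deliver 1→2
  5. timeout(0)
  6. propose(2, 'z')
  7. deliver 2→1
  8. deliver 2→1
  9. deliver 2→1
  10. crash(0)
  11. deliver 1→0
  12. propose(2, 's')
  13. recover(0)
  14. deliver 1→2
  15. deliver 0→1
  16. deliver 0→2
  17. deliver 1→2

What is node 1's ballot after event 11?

[1] timeout(2) → N2(cand b5 [-])
[2] deliver 2→1 → N1(foll b5 [-])
[3] deliver 1→2 → N2(lead b5 [-])
[4] deliver 1→2 → ∅
[5] timeout(0) → N0(cand b3 [-])
[6] propose(2,'z') → ∅
[7] deliver 2→1 → N1(foll b5 [z])
[8] deliver 2→1 → ∅
[9] deliver 2→1 → ∅
[10] crash(0) → N0(✗cand b3 [-])
[11] deliver 1→0 → ∅

5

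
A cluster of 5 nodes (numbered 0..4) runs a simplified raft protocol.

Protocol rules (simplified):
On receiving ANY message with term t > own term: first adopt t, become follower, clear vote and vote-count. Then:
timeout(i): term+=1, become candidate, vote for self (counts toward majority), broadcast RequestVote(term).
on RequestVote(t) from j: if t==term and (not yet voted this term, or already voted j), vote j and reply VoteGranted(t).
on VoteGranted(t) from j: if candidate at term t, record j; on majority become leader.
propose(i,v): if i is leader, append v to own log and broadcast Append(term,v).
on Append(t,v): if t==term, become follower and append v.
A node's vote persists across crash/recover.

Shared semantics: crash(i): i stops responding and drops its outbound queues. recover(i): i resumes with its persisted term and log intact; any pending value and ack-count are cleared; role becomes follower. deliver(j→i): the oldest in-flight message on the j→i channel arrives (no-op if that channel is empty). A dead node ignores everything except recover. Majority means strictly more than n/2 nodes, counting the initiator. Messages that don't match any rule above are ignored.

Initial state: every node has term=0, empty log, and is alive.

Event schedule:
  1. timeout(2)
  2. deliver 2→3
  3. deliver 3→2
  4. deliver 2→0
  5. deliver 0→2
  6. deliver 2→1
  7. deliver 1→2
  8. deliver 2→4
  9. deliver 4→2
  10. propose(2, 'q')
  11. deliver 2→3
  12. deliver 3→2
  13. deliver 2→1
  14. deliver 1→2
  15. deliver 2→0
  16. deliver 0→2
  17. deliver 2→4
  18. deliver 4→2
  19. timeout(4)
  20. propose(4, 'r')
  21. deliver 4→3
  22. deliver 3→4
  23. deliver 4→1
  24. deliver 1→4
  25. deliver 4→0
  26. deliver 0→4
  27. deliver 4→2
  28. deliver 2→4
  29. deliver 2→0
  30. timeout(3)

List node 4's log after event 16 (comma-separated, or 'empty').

empty

e1 timeout(2): 2[cand,t=1,-]
e2 deliver 2→3: 3[foll,t=1,-]
e3 deliver 3→2: ·
e4 deliver 2→0: 0[foll,t=1,-]
e5 deliver 0→2: 2[lead,t=1,-]
e6 deliver 2→1: 1[foll,t=1,-]
e7 deliver 1→2: ·
e8 deliver 2→4: 4[foll,t=1,-]
e9 deliver 4→2: ·
e10 propose(2,'q'): 2[lead,t=1,q]
e11 deliver 2→3: 3[foll,t=1,q]
e12 deliver 3→2: ·
e13 deliver 2→1: 1[foll,t=1,q]
e14 deliver 1→2: ·
e15 deliver 2→0: 0[foll,t=1,q]
e16 deliver 0→2: ·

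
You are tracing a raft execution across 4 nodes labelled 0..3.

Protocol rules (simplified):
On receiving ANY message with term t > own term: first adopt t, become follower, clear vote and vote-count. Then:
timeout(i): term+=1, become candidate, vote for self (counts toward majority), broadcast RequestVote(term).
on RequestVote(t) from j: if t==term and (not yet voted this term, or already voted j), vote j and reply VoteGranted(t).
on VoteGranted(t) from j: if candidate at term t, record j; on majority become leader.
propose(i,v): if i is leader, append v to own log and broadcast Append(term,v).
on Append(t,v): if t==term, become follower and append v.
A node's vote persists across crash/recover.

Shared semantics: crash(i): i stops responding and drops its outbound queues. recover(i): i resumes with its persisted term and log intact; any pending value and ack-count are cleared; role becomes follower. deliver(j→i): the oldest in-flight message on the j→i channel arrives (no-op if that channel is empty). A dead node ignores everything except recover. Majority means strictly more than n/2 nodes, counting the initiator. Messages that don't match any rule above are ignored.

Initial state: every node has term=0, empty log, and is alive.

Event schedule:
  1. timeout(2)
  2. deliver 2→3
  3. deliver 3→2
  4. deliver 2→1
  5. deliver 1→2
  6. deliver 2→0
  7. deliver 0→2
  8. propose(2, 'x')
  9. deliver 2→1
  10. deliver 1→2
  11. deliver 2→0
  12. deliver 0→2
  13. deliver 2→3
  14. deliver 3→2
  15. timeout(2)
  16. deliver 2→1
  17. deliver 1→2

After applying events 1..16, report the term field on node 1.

step 1 timeout(2): 2={cand,t=1,log=-}
step 2 deliver 2→3: 3={foll,t=1,log=-}
step 3 deliver 3→2: —
step 4 deliver 2→1: 1={foll,t=1,log=-}
step 5 deliver 1→2: 2={lead,t=1,log=-}
step 6 deliver 2→0: 0={foll,t=1,log=-}
step 7 deliver 0→2: —
step 8 propose(2,'x'): 2={lead,t=1,log=x}
step 9 deliver 2→1: 1={foll,t=1,log=x}
step 10 deliver 1→2: —
step 11 deliver 2→0: 0={foll,t=1,log=x}
step 12 deliver 0→2: —
step 13 deliver 2→3: 3={foll,t=1,log=x}
step 14 deliver 3→2: —
step 15 timeout(2): 2={cand,t=2,log=x}
step 16 deliver 2→1: 1={foll,t=2,log=x}

2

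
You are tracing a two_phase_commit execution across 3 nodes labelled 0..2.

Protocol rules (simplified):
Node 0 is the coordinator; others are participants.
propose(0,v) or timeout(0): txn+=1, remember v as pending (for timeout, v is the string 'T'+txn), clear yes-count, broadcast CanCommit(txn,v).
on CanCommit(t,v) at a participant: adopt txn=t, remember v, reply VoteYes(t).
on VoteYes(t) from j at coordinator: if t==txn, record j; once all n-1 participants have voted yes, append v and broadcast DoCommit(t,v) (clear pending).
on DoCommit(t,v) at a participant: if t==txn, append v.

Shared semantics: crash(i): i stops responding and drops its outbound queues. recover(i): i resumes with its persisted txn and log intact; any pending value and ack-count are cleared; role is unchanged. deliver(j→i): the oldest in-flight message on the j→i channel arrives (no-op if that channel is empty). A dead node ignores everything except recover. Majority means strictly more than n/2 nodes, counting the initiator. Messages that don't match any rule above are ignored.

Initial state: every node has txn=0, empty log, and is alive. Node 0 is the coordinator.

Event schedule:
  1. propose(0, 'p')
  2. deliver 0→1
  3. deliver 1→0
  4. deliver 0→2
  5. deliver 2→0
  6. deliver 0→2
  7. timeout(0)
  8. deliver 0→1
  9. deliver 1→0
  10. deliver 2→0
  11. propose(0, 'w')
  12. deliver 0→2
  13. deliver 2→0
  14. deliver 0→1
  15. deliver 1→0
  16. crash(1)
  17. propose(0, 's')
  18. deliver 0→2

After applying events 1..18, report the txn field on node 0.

[1] propose(0,'p') → N0(coor t1 [-])
[2] deliver 0→1 → N1(part t1 [-])
[3] deliver 1→0 → ∅
[4] deliver 0→2 → N2(part t1 [-])
[5] deliver 2→0 → N0(coor t1 [p])
[6] deliver 0→2 → N2(part t1 [p])
[7] timeout(0) → N0(coor t2 [p])
[8] deliver 0→1 → N1(part t1 [p])
[9] deliver 1→0 → ∅
[10] deliver 2→0 → ∅
[11] propose(0,'w') → N0(coor t3 [p])
[12] deliver 0→2 → N2(part t2 [p])
[13] deliver 2→0 → ∅
[14] deliver 0→1 → N1(part t2 [p])
[15] deliver 1→0 → ∅
[16] crash(1) → N1(✗part t2 [p])
[17] propose(0,'s') → N0(coor t4 [p])
[18] deliver 0→2 → N2(part t3 [p])

4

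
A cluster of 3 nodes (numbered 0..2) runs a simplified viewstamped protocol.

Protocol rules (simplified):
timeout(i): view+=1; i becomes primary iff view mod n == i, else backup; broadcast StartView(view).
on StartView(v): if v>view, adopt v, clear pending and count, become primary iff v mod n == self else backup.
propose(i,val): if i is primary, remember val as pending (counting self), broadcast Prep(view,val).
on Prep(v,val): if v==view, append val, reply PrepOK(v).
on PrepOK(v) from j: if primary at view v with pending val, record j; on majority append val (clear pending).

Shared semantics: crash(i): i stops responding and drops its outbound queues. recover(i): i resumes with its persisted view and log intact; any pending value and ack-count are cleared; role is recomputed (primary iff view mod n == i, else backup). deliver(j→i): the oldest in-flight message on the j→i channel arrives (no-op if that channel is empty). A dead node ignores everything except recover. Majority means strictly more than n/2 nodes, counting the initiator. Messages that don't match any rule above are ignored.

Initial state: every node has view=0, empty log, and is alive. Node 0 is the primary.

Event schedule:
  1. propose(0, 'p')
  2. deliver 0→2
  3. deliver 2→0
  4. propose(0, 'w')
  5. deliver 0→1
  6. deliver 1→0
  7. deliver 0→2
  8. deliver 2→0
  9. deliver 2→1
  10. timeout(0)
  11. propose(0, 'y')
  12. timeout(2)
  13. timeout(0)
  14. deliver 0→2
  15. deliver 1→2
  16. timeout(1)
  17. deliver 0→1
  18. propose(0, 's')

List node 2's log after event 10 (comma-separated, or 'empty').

step 1 propose(0,'p'): —
step 2 deliver 0→2: 2={back,v=0,log=p}
step 3 deliver 2→0: 0={prim,v=0,log=p}
step 4 propose(0,'w'): —
step 5 deliver 0→1: 1={back,v=0,log=p}
step 6 deliver 1→0: 0={prim,v=0,log=p,w}
step 7 deliver 0→2: 2={back,v=0,log=p,w}
step 8 deliver 2→0: —
step 9 deliver 2→1: —
step 10 timeout(0): 0={back,v=1,log=p,w}

p,w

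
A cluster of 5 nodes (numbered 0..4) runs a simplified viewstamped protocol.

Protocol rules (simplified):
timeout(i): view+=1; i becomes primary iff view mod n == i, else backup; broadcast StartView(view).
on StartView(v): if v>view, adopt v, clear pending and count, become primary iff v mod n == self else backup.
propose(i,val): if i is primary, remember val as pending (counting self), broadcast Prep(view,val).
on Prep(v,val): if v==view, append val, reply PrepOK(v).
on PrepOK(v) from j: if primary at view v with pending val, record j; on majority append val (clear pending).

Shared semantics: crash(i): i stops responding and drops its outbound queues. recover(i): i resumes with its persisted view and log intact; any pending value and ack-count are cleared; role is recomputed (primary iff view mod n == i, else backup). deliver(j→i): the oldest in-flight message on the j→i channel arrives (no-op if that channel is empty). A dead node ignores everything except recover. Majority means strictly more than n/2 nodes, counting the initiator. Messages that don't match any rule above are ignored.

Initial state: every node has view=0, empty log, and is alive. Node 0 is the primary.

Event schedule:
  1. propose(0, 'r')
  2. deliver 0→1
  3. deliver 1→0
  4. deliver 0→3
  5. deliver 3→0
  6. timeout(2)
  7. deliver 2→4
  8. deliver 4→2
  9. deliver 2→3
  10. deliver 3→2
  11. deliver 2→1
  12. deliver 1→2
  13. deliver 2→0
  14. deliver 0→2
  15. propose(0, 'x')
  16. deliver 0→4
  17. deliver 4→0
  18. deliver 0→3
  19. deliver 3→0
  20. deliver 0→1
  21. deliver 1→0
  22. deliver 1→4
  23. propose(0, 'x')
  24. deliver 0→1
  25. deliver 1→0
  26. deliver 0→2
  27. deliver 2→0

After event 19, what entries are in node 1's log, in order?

[1] propose(0,'r') → ∅
[2] deliver 0→1 → N1(back v0 [r])
[3] deliver 1→0 → ∅
[4] deliver 0→3 → N3(back v0 [r])
[5] deliver 3→0 → N0(prim v0 [r])
[6] timeout(2) → N2(back v1 [-])
[7] deliver 2→4 → N4(back v1 [-])
[8] deliver 4→2 → ∅
[9] deliver 2→3 → N3(back v1 [r])
[10] deliver 3→2 → ∅
[11] deliver 2→1 → N1(prim v1 [r])
[12] deliver 1→2 → ∅
[13] deliver 2→0 → N0(back v1 [r])
[14] deliver 0→2 → ∅
[15] propose(0,'x') → ∅
[16] deliver 0→4 → ∅
[17] deliver 4→0 → ∅
[18] deliver 0→3 → ∅
[19] deliver 3→0 → ∅

r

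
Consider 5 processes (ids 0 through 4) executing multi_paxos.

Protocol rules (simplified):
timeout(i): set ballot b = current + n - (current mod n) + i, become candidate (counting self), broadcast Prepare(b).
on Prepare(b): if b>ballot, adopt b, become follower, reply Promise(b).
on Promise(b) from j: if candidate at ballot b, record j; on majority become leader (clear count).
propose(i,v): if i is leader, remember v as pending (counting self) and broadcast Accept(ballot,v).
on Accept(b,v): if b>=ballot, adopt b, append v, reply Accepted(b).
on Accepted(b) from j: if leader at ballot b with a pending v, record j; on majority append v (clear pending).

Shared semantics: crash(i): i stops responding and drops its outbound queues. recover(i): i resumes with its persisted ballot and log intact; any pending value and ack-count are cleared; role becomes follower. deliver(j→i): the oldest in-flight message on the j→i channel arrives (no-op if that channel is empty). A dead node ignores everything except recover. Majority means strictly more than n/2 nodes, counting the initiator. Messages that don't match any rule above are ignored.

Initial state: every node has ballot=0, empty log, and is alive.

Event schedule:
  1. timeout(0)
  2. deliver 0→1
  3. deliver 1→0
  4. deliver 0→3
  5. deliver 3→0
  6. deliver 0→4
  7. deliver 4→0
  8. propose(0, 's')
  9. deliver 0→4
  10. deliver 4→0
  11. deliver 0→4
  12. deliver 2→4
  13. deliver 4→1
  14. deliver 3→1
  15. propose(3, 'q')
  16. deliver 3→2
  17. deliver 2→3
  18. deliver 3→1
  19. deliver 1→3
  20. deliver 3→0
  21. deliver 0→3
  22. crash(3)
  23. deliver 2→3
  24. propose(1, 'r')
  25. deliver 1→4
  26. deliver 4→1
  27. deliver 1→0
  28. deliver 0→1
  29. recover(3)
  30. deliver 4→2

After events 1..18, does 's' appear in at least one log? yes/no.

yes

[1] timeout(0) → N0(cand b5 [-])
[2] deliver 0→1 → N1(foll b5 [-])
[3] deliver 1→0 → ∅
[4] deliver 0→3 → N3(foll b5 [-])
[5] deliver 3→0 → N0(lead b5 [-])
[6] deliver 0→4 → N4(foll b5 [-])
[7] deliver 4→0 → ∅
[8] propose(0,'s') → ∅
[9] deliver 0→4 → N4(foll b5 [s])
[10] deliver 4→0 → ∅
[11] deliver 0→4 → ∅
[12] deliver 2→4 → ∅
[13] deliver 4→1 → ∅
[14] deliver 3→1 → ∅
[15] propose(3,'q') → ∅
[16] deliver 3→2 → ∅
[17] deliver 2→3 → ∅
[18] deliver 3→1 → ∅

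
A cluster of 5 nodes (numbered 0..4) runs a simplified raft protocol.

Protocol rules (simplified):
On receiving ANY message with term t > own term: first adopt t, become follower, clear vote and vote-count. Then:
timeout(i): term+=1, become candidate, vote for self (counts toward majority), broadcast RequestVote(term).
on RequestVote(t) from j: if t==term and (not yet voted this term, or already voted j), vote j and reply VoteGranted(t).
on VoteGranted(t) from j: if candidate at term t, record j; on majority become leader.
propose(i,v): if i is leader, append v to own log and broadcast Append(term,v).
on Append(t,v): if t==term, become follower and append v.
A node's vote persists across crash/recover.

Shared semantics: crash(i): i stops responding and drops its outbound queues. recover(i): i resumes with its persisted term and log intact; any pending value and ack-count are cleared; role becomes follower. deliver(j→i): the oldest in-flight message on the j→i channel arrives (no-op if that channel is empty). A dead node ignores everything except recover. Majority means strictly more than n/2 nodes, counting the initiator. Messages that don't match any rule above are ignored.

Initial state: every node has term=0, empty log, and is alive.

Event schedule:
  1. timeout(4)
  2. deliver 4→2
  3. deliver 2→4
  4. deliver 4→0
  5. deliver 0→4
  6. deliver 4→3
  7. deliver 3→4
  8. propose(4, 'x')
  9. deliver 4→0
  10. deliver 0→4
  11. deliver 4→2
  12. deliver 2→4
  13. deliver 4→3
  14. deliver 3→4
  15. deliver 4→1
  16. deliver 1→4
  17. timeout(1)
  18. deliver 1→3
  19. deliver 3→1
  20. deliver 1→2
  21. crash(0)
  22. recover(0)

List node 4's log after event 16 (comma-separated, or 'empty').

after 1 — timeout(4): n4:cand/t1/[-]
after 2 — deliver 4→2: n2:foll/t1/[-]
after 3 — deliver 2→4: ·
after 4 — deliver 4→0: n0:foll/t1/[-]
after 5 — deliver 0→4: n4:lead/t1/[-]
after 6 — deliver 4→3: n3:foll/t1/[-]
after 7 — deliver 3→4: ·
after 8 — propose(4,'x'): n4:lead/t1/[x]
after 9 — deliver 4→0: n0:foll/t1/[x]
after 10 — deliver 0→4: ·
after 11 — deliver 4→2: n2:foll/t1/[x]
after 12 — deliver 2→4: ·
after 13 — deliver 4→3: n3:foll/t1/[x]
after 14 — deliver 3→4: ·
after 15 — deliver 4→1: n1:foll/t1/[-]
after 16 — deliver 1→4: ·

x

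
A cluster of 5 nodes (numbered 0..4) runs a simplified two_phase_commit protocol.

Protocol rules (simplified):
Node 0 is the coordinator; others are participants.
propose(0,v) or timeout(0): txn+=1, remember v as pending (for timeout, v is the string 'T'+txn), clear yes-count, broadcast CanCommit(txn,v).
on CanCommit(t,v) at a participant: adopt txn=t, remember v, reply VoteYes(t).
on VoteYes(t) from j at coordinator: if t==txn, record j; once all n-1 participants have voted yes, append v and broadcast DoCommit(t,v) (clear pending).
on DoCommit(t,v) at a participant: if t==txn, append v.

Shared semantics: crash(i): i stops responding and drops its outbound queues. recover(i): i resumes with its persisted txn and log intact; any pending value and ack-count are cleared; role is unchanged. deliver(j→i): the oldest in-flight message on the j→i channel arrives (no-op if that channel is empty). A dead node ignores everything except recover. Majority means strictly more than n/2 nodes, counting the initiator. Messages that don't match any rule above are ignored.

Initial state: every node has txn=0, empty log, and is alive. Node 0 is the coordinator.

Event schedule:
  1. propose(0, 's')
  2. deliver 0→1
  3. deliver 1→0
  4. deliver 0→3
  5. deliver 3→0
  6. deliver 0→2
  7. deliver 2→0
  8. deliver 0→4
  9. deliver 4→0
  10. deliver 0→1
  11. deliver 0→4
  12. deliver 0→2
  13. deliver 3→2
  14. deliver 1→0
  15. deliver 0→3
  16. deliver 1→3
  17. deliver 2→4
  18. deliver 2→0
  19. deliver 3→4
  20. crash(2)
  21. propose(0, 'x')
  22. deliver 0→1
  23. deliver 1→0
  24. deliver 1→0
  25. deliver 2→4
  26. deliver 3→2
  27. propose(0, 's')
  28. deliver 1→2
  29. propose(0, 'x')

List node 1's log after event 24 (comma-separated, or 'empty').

s

1. propose(0,'s'):  <0:coor t1 ->
2. deliver 0→1:  <1:part t1 ->
3. deliver 1→0:  nop
4. deliver 0→3:  <3:part t1 ->
5. deliver 3→0:  nop
6. deliver 0→2:  <2:part t1 ->
7. deliver 2→0:  nop
8. deliver 0→4:  <4:part t1 ->
9. deliver 4→0:  <0:coor t1 s>
10. deliver 0→1:  <1:part t1 s>
11. deliver 0→4:  <4:part t1 s>
12. deliver 0→2:  <2:part t1 s>
13. deliver 3→2:  nop
14. deliver 1→0:  nop
15. deliver 0→3:  <3:part t1 s>
16. deliver 1→3:  nop
17. deliver 2→4:  nop
18. deliver 2→0:  nop
19. deliver 3→4:  nop
20. crash(2):  <2:✗part t1 s>
21. propose(0,'x'):  <0:coor t2 s>
22. deliver 0→1:  <1:part t2 s>
23. deliver 1→0:  nop
24. deliver 1→0:  nop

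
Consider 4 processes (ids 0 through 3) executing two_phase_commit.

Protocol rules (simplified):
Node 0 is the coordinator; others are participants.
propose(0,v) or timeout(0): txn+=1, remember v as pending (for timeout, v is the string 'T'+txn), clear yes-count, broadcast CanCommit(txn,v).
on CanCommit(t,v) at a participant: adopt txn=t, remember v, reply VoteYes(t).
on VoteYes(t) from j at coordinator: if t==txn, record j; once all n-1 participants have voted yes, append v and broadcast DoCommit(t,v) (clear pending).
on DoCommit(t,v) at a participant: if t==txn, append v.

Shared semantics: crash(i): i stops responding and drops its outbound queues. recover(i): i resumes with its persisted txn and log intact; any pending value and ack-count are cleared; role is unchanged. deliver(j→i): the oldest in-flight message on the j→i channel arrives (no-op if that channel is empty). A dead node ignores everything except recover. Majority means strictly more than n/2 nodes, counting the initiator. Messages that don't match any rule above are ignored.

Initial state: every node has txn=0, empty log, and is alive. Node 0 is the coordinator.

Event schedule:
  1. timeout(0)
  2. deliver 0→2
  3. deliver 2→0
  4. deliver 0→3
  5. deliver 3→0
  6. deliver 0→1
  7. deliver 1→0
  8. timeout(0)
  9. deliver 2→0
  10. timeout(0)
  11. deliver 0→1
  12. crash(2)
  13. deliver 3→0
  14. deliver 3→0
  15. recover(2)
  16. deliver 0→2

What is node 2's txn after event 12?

1

after 1 — timeout(0): n0:coor/t1/[-]
after 2 — deliver 0→2: n2:part/t1/[-]
after 3 — deliver 2→0: ·
after 4 — deliver 0→3: n3:part/t1/[-]
after 5 — deliver 3→0: ·
after 6 — deliver 0→1: n1:part/t1/[-]
after 7 — deliver 1→0: n0:coor/t1/[T1]
after 8 — timeout(0): n0:coor/t2/[T1]
after 9 — deliver 2→0: ·
after 10 — timeout(0): n0:coor/t3/[T1]
after 11 — deliver 0→1: n1:part/t1/[T1]
after 12 — crash(2): n2:✗part/t1/[-]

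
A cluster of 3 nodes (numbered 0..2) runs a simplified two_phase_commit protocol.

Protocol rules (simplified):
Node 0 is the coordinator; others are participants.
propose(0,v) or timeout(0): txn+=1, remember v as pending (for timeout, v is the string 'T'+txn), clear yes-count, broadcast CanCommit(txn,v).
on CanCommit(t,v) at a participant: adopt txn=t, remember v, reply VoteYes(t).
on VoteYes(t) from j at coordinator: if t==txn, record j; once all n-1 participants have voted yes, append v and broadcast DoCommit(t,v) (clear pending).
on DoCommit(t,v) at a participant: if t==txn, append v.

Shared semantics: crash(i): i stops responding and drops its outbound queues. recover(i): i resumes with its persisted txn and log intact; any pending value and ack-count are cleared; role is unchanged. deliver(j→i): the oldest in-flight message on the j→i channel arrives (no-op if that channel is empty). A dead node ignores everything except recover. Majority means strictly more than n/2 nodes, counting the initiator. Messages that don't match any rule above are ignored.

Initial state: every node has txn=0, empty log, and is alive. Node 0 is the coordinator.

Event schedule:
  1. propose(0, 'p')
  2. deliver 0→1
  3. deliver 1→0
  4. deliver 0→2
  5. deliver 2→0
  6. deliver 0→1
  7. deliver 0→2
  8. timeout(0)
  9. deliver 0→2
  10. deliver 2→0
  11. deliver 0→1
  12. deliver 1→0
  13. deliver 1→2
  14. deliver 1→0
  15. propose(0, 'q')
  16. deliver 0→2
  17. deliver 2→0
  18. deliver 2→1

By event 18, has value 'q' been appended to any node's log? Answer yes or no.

1. propose(0,'p'):  <0:coor t1 ->
2. deliver 0→1:  <1:part t1 ->
3. deliver 1→0:  nop
4. deliver 0→2:  <2:part t1 ->
5. deliver 2→0:  <0:coor t1 p>
6. deliver 0→1:  <1:part t1 p>
7. deliver 0→2:  <2:part t1 p>
8. timeout(0):  <0:coor t2 p>
9. deliver 0→2:  <2:part t2 p>
10. deliver 2→0:  nop
11. deliver 0→1:  <1:part t2 p>
12. deliver 1→0:  <0:coor t2 p,T2>
13. deliver 1→2:  nop
14. deliver 1→0:  nop
15. propose(0,'q'):  <0:coor t3 p,T2>
16. deliver 0→2:  <2:part t2 p,T2>
17. deliver 2→0:  nop
18. deliver 2→1:  nop

no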